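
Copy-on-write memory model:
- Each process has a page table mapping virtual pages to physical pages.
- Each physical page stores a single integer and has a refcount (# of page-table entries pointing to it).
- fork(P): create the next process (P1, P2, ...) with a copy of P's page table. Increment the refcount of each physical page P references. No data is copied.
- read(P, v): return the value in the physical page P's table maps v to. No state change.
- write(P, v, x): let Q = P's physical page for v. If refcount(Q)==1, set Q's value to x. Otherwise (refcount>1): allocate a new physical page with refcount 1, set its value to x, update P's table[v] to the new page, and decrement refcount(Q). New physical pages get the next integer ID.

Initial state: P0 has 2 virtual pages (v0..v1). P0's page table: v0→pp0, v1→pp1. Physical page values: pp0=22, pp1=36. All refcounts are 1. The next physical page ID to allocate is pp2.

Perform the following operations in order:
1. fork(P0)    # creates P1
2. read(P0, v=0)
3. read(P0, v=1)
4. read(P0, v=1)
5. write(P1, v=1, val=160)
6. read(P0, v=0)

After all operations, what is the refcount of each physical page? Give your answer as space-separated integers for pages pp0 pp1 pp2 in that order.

Answer: 2 1 1

Derivation:
Op 1: fork(P0) -> P1. 2 ppages; refcounts: pp0:2 pp1:2
Op 2: read(P0, v0) -> 22. No state change.
Op 3: read(P0, v1) -> 36. No state change.
Op 4: read(P0, v1) -> 36. No state change.
Op 5: write(P1, v1, 160). refcount(pp1)=2>1 -> COPY to pp2. 3 ppages; refcounts: pp0:2 pp1:1 pp2:1
Op 6: read(P0, v0) -> 22. No state change.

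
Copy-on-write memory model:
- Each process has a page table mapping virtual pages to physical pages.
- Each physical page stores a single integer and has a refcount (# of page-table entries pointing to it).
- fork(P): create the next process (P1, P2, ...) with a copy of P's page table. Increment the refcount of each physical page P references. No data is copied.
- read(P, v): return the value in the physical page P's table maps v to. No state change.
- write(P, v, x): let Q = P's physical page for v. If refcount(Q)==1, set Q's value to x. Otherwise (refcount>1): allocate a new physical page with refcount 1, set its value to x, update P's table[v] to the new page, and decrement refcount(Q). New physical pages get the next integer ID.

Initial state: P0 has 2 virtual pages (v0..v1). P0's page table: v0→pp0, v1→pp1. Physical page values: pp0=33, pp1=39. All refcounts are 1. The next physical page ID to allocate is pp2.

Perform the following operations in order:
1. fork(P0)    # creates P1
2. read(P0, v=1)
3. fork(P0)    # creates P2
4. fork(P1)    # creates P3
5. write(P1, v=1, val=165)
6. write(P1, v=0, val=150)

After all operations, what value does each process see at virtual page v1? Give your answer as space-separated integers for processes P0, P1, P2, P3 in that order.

Answer: 39 165 39 39

Derivation:
Op 1: fork(P0) -> P1. 2 ppages; refcounts: pp0:2 pp1:2
Op 2: read(P0, v1) -> 39. No state change.
Op 3: fork(P0) -> P2. 2 ppages; refcounts: pp0:3 pp1:3
Op 4: fork(P1) -> P3. 2 ppages; refcounts: pp0:4 pp1:4
Op 5: write(P1, v1, 165). refcount(pp1)=4>1 -> COPY to pp2. 3 ppages; refcounts: pp0:4 pp1:3 pp2:1
Op 6: write(P1, v0, 150). refcount(pp0)=4>1 -> COPY to pp3. 4 ppages; refcounts: pp0:3 pp1:3 pp2:1 pp3:1
P0: v1 -> pp1 = 39
P1: v1 -> pp2 = 165
P2: v1 -> pp1 = 39
P3: v1 -> pp1 = 39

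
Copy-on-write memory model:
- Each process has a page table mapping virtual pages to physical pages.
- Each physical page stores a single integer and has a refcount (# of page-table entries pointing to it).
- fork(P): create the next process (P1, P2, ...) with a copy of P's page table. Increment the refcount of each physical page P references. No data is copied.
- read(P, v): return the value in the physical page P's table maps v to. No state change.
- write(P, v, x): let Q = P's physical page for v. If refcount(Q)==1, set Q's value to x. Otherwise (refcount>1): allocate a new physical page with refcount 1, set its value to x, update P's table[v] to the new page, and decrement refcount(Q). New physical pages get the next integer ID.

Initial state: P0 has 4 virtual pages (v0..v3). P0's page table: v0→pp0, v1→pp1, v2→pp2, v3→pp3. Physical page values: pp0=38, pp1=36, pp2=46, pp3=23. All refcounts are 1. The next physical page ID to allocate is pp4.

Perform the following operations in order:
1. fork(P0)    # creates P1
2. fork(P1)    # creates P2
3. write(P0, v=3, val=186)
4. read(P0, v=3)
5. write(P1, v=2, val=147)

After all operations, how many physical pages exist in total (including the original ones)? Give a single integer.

Answer: 6

Derivation:
Op 1: fork(P0) -> P1. 4 ppages; refcounts: pp0:2 pp1:2 pp2:2 pp3:2
Op 2: fork(P1) -> P2. 4 ppages; refcounts: pp0:3 pp1:3 pp2:3 pp3:3
Op 3: write(P0, v3, 186). refcount(pp3)=3>1 -> COPY to pp4. 5 ppages; refcounts: pp0:3 pp1:3 pp2:3 pp3:2 pp4:1
Op 4: read(P0, v3) -> 186. No state change.
Op 5: write(P1, v2, 147). refcount(pp2)=3>1 -> COPY to pp5. 6 ppages; refcounts: pp0:3 pp1:3 pp2:2 pp3:2 pp4:1 pp5:1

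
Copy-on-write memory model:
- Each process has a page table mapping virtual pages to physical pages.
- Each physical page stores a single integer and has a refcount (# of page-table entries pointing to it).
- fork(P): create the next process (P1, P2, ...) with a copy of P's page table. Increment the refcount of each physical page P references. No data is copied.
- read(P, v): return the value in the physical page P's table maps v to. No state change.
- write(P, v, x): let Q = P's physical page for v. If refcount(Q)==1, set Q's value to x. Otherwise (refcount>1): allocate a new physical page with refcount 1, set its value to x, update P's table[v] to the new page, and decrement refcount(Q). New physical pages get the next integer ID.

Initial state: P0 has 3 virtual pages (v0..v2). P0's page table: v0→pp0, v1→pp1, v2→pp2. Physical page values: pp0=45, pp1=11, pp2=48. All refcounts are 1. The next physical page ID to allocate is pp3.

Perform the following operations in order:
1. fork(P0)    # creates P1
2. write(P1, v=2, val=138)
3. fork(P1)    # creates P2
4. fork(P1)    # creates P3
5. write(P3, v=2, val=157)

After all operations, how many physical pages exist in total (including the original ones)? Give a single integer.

Answer: 5

Derivation:
Op 1: fork(P0) -> P1. 3 ppages; refcounts: pp0:2 pp1:2 pp2:2
Op 2: write(P1, v2, 138). refcount(pp2)=2>1 -> COPY to pp3. 4 ppages; refcounts: pp0:2 pp1:2 pp2:1 pp3:1
Op 3: fork(P1) -> P2. 4 ppages; refcounts: pp0:3 pp1:3 pp2:1 pp3:2
Op 4: fork(P1) -> P3. 4 ppages; refcounts: pp0:4 pp1:4 pp2:1 pp3:3
Op 5: write(P3, v2, 157). refcount(pp3)=3>1 -> COPY to pp4. 5 ppages; refcounts: pp0:4 pp1:4 pp2:1 pp3:2 pp4:1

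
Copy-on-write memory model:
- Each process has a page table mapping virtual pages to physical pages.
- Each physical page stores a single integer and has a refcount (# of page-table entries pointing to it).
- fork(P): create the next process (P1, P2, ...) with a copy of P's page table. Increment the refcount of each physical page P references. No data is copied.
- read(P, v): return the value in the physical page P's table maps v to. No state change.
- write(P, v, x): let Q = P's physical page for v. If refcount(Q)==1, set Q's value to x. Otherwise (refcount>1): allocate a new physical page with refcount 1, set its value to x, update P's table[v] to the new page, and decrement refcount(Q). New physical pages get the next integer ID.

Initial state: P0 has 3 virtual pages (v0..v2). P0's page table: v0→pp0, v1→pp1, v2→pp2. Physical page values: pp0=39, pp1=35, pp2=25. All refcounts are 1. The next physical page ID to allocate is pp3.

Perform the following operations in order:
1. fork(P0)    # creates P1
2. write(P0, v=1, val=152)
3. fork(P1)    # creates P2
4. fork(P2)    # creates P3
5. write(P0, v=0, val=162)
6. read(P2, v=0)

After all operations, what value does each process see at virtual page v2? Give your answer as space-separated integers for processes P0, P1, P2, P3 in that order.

Answer: 25 25 25 25

Derivation:
Op 1: fork(P0) -> P1. 3 ppages; refcounts: pp0:2 pp1:2 pp2:2
Op 2: write(P0, v1, 152). refcount(pp1)=2>1 -> COPY to pp3. 4 ppages; refcounts: pp0:2 pp1:1 pp2:2 pp3:1
Op 3: fork(P1) -> P2. 4 ppages; refcounts: pp0:3 pp1:2 pp2:3 pp3:1
Op 4: fork(P2) -> P3. 4 ppages; refcounts: pp0:4 pp1:3 pp2:4 pp3:1
Op 5: write(P0, v0, 162). refcount(pp0)=4>1 -> COPY to pp4. 5 ppages; refcounts: pp0:3 pp1:3 pp2:4 pp3:1 pp4:1
Op 6: read(P2, v0) -> 39. No state change.
P0: v2 -> pp2 = 25
P1: v2 -> pp2 = 25
P2: v2 -> pp2 = 25
P3: v2 -> pp2 = 25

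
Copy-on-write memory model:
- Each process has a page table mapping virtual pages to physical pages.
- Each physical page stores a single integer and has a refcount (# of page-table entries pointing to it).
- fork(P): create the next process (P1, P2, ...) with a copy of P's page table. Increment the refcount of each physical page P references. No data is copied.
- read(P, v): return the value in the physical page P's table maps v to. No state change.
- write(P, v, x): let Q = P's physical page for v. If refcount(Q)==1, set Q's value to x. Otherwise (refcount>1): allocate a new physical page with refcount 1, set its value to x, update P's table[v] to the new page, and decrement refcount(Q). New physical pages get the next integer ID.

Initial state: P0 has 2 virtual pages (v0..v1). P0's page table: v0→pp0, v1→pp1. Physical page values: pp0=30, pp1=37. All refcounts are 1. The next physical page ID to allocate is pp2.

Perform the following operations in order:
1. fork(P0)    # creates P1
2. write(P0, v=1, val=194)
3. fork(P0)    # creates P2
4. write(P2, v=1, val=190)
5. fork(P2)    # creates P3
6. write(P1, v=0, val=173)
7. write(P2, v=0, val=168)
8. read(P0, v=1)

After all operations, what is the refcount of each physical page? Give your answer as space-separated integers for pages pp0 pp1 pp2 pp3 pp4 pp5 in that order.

Op 1: fork(P0) -> P1. 2 ppages; refcounts: pp0:2 pp1:2
Op 2: write(P0, v1, 194). refcount(pp1)=2>1 -> COPY to pp2. 3 ppages; refcounts: pp0:2 pp1:1 pp2:1
Op 3: fork(P0) -> P2. 3 ppages; refcounts: pp0:3 pp1:1 pp2:2
Op 4: write(P2, v1, 190). refcount(pp2)=2>1 -> COPY to pp3. 4 ppages; refcounts: pp0:3 pp1:1 pp2:1 pp3:1
Op 5: fork(P2) -> P3. 4 ppages; refcounts: pp0:4 pp1:1 pp2:1 pp3:2
Op 6: write(P1, v0, 173). refcount(pp0)=4>1 -> COPY to pp4. 5 ppages; refcounts: pp0:3 pp1:1 pp2:1 pp3:2 pp4:1
Op 7: write(P2, v0, 168). refcount(pp0)=3>1 -> COPY to pp5. 6 ppages; refcounts: pp0:2 pp1:1 pp2:1 pp3:2 pp4:1 pp5:1
Op 8: read(P0, v1) -> 194. No state change.

Answer: 2 1 1 2 1 1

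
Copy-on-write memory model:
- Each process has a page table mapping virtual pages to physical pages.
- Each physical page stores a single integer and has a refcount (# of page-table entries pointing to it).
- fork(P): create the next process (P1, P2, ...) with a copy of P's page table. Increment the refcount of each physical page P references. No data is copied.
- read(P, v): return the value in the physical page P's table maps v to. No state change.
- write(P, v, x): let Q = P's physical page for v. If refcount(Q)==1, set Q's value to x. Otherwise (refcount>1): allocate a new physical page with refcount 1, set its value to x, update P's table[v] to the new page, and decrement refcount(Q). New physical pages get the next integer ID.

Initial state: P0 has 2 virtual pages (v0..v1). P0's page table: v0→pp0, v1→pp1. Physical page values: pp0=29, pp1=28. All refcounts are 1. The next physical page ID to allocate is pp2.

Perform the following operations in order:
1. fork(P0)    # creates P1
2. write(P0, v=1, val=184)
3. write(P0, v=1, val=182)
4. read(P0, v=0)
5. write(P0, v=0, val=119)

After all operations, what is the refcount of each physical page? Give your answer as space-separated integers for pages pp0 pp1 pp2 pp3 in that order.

Op 1: fork(P0) -> P1. 2 ppages; refcounts: pp0:2 pp1:2
Op 2: write(P0, v1, 184). refcount(pp1)=2>1 -> COPY to pp2. 3 ppages; refcounts: pp0:2 pp1:1 pp2:1
Op 3: write(P0, v1, 182). refcount(pp2)=1 -> write in place. 3 ppages; refcounts: pp0:2 pp1:1 pp2:1
Op 4: read(P0, v0) -> 29. No state change.
Op 5: write(P0, v0, 119). refcount(pp0)=2>1 -> COPY to pp3. 4 ppages; refcounts: pp0:1 pp1:1 pp2:1 pp3:1

Answer: 1 1 1 1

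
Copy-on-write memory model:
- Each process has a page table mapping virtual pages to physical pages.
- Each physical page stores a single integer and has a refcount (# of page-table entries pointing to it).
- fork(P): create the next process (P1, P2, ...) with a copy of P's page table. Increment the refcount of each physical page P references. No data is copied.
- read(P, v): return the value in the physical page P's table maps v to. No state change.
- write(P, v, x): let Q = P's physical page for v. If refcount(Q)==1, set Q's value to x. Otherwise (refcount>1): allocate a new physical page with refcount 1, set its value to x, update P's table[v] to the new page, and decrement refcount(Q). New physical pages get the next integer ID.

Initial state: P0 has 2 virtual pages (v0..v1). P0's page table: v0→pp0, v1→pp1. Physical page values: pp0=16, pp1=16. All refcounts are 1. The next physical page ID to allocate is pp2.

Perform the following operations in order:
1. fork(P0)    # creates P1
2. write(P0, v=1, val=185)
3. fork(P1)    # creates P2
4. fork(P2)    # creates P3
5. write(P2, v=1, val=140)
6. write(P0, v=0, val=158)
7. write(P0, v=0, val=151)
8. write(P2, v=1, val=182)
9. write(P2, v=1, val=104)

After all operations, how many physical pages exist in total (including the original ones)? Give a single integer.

Answer: 5

Derivation:
Op 1: fork(P0) -> P1. 2 ppages; refcounts: pp0:2 pp1:2
Op 2: write(P0, v1, 185). refcount(pp1)=2>1 -> COPY to pp2. 3 ppages; refcounts: pp0:2 pp1:1 pp2:1
Op 3: fork(P1) -> P2. 3 ppages; refcounts: pp0:3 pp1:2 pp2:1
Op 4: fork(P2) -> P3. 3 ppages; refcounts: pp0:4 pp1:3 pp2:1
Op 5: write(P2, v1, 140). refcount(pp1)=3>1 -> COPY to pp3. 4 ppages; refcounts: pp0:4 pp1:2 pp2:1 pp3:1
Op 6: write(P0, v0, 158). refcount(pp0)=4>1 -> COPY to pp4. 5 ppages; refcounts: pp0:3 pp1:2 pp2:1 pp3:1 pp4:1
Op 7: write(P0, v0, 151). refcount(pp4)=1 -> write in place. 5 ppages; refcounts: pp0:3 pp1:2 pp2:1 pp3:1 pp4:1
Op 8: write(P2, v1, 182). refcount(pp3)=1 -> write in place. 5 ppages; refcounts: pp0:3 pp1:2 pp2:1 pp3:1 pp4:1
Op 9: write(P2, v1, 104). refcount(pp3)=1 -> write in place. 5 ppages; refcounts: pp0:3 pp1:2 pp2:1 pp3:1 pp4:1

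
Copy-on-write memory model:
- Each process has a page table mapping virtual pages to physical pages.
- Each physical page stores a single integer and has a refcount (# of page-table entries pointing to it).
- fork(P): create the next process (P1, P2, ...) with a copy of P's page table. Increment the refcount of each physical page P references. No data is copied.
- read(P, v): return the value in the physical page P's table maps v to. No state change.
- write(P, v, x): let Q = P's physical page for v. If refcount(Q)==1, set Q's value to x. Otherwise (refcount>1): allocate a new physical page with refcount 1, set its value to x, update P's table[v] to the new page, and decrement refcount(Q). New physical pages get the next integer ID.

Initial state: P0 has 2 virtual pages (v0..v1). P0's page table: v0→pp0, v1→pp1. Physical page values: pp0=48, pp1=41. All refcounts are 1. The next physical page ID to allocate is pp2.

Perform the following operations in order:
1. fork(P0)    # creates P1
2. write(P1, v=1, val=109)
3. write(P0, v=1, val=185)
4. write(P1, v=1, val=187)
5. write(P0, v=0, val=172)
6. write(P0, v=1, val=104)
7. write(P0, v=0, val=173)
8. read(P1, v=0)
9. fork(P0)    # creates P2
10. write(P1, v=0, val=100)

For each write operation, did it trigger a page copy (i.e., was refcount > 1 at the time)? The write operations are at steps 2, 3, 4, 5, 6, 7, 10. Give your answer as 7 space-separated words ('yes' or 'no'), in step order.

Op 1: fork(P0) -> P1. 2 ppages; refcounts: pp0:2 pp1:2
Op 2: write(P1, v1, 109). refcount(pp1)=2>1 -> COPY to pp2. 3 ppages; refcounts: pp0:2 pp1:1 pp2:1
Op 3: write(P0, v1, 185). refcount(pp1)=1 -> write in place. 3 ppages; refcounts: pp0:2 pp1:1 pp2:1
Op 4: write(P1, v1, 187). refcount(pp2)=1 -> write in place. 3 ppages; refcounts: pp0:2 pp1:1 pp2:1
Op 5: write(P0, v0, 172). refcount(pp0)=2>1 -> COPY to pp3. 4 ppages; refcounts: pp0:1 pp1:1 pp2:1 pp3:1
Op 6: write(P0, v1, 104). refcount(pp1)=1 -> write in place. 4 ppages; refcounts: pp0:1 pp1:1 pp2:1 pp3:1
Op 7: write(P0, v0, 173). refcount(pp3)=1 -> write in place. 4 ppages; refcounts: pp0:1 pp1:1 pp2:1 pp3:1
Op 8: read(P1, v0) -> 48. No state change.
Op 9: fork(P0) -> P2. 4 ppages; refcounts: pp0:1 pp1:2 pp2:1 pp3:2
Op 10: write(P1, v0, 100). refcount(pp0)=1 -> write in place. 4 ppages; refcounts: pp0:1 pp1:2 pp2:1 pp3:2

yes no no yes no no no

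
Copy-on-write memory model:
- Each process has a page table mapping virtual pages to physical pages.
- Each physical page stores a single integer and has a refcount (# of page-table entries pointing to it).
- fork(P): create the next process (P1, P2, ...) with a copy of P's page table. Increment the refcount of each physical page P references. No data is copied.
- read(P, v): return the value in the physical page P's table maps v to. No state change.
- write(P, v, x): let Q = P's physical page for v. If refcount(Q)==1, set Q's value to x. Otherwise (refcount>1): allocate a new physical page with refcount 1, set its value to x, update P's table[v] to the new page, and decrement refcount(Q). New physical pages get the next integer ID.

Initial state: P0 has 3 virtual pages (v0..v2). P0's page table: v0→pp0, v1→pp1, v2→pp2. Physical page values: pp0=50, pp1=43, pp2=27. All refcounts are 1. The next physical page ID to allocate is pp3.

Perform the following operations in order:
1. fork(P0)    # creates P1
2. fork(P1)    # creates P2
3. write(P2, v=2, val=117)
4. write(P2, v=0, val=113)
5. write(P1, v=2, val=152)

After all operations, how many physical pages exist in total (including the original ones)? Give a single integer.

Answer: 6

Derivation:
Op 1: fork(P0) -> P1. 3 ppages; refcounts: pp0:2 pp1:2 pp2:2
Op 2: fork(P1) -> P2. 3 ppages; refcounts: pp0:3 pp1:3 pp2:3
Op 3: write(P2, v2, 117). refcount(pp2)=3>1 -> COPY to pp3. 4 ppages; refcounts: pp0:3 pp1:3 pp2:2 pp3:1
Op 4: write(P2, v0, 113). refcount(pp0)=3>1 -> COPY to pp4. 5 ppages; refcounts: pp0:2 pp1:3 pp2:2 pp3:1 pp4:1
Op 5: write(P1, v2, 152). refcount(pp2)=2>1 -> COPY to pp5. 6 ppages; refcounts: pp0:2 pp1:3 pp2:1 pp3:1 pp4:1 pp5:1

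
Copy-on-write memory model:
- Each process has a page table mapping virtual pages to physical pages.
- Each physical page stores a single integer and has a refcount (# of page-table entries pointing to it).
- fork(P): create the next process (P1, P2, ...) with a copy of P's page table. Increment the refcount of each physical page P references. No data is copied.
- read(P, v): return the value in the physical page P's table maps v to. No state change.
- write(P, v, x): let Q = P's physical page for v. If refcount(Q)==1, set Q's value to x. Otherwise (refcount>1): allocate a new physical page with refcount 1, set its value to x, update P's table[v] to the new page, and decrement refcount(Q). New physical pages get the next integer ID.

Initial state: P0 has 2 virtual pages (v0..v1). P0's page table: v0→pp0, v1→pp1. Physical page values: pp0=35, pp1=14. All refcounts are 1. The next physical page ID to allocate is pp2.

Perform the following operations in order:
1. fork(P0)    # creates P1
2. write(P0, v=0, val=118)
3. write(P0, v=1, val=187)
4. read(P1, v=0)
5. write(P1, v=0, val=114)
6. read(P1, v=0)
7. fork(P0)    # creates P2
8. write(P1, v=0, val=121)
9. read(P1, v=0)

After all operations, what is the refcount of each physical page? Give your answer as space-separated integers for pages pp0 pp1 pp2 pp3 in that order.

Op 1: fork(P0) -> P1. 2 ppages; refcounts: pp0:2 pp1:2
Op 2: write(P0, v0, 118). refcount(pp0)=2>1 -> COPY to pp2. 3 ppages; refcounts: pp0:1 pp1:2 pp2:1
Op 3: write(P0, v1, 187). refcount(pp1)=2>1 -> COPY to pp3. 4 ppages; refcounts: pp0:1 pp1:1 pp2:1 pp3:1
Op 4: read(P1, v0) -> 35. No state change.
Op 5: write(P1, v0, 114). refcount(pp0)=1 -> write in place. 4 ppages; refcounts: pp0:1 pp1:1 pp2:1 pp3:1
Op 6: read(P1, v0) -> 114. No state change.
Op 7: fork(P0) -> P2. 4 ppages; refcounts: pp0:1 pp1:1 pp2:2 pp3:2
Op 8: write(P1, v0, 121). refcount(pp0)=1 -> write in place. 4 ppages; refcounts: pp0:1 pp1:1 pp2:2 pp3:2
Op 9: read(P1, v0) -> 121. No state change.

Answer: 1 1 2 2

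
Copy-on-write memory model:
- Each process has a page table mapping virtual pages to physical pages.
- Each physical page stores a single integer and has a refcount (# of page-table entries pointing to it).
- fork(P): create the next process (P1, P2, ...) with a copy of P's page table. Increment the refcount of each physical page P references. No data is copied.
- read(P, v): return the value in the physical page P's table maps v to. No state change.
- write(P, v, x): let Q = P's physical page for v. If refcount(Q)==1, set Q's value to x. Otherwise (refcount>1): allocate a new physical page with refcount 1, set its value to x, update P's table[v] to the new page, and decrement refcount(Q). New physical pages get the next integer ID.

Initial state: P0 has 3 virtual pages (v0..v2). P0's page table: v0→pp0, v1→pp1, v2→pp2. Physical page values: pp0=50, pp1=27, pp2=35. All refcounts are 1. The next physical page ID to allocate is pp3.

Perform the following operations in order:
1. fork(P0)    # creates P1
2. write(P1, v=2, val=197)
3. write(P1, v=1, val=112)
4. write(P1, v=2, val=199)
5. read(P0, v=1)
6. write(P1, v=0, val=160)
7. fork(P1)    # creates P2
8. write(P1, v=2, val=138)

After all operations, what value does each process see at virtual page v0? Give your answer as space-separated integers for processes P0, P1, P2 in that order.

Op 1: fork(P0) -> P1. 3 ppages; refcounts: pp0:2 pp1:2 pp2:2
Op 2: write(P1, v2, 197). refcount(pp2)=2>1 -> COPY to pp3. 4 ppages; refcounts: pp0:2 pp1:2 pp2:1 pp3:1
Op 3: write(P1, v1, 112). refcount(pp1)=2>1 -> COPY to pp4. 5 ppages; refcounts: pp0:2 pp1:1 pp2:1 pp3:1 pp4:1
Op 4: write(P1, v2, 199). refcount(pp3)=1 -> write in place. 5 ppages; refcounts: pp0:2 pp1:1 pp2:1 pp3:1 pp4:1
Op 5: read(P0, v1) -> 27. No state change.
Op 6: write(P1, v0, 160). refcount(pp0)=2>1 -> COPY to pp5. 6 ppages; refcounts: pp0:1 pp1:1 pp2:1 pp3:1 pp4:1 pp5:1
Op 7: fork(P1) -> P2. 6 ppages; refcounts: pp0:1 pp1:1 pp2:1 pp3:2 pp4:2 pp5:2
Op 8: write(P1, v2, 138). refcount(pp3)=2>1 -> COPY to pp6. 7 ppages; refcounts: pp0:1 pp1:1 pp2:1 pp3:1 pp4:2 pp5:2 pp6:1
P0: v0 -> pp0 = 50
P1: v0 -> pp5 = 160
P2: v0 -> pp5 = 160

Answer: 50 160 160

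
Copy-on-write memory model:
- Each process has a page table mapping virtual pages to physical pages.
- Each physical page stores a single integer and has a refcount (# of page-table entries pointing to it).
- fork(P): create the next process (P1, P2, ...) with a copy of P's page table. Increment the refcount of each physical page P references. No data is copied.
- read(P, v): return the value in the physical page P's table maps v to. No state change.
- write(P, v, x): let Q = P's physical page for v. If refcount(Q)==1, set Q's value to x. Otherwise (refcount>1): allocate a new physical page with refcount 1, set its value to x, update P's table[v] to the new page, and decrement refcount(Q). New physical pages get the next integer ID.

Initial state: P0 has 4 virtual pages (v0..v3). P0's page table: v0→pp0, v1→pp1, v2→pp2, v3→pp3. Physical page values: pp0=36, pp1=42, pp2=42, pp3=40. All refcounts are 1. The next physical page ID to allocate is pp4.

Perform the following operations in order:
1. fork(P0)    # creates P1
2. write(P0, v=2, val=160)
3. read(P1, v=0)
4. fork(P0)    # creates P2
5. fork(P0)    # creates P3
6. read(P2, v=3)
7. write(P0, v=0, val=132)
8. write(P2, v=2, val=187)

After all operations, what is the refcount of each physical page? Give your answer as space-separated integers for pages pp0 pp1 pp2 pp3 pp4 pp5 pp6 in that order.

Op 1: fork(P0) -> P1. 4 ppages; refcounts: pp0:2 pp1:2 pp2:2 pp3:2
Op 2: write(P0, v2, 160). refcount(pp2)=2>1 -> COPY to pp4. 5 ppages; refcounts: pp0:2 pp1:2 pp2:1 pp3:2 pp4:1
Op 3: read(P1, v0) -> 36. No state change.
Op 4: fork(P0) -> P2. 5 ppages; refcounts: pp0:3 pp1:3 pp2:1 pp3:3 pp4:2
Op 5: fork(P0) -> P3. 5 ppages; refcounts: pp0:4 pp1:4 pp2:1 pp3:4 pp4:3
Op 6: read(P2, v3) -> 40. No state change.
Op 7: write(P0, v0, 132). refcount(pp0)=4>1 -> COPY to pp5. 6 ppages; refcounts: pp0:3 pp1:4 pp2:1 pp3:4 pp4:3 pp5:1
Op 8: write(P2, v2, 187). refcount(pp4)=3>1 -> COPY to pp6. 7 ppages; refcounts: pp0:3 pp1:4 pp2:1 pp3:4 pp4:2 pp5:1 pp6:1

Answer: 3 4 1 4 2 1 1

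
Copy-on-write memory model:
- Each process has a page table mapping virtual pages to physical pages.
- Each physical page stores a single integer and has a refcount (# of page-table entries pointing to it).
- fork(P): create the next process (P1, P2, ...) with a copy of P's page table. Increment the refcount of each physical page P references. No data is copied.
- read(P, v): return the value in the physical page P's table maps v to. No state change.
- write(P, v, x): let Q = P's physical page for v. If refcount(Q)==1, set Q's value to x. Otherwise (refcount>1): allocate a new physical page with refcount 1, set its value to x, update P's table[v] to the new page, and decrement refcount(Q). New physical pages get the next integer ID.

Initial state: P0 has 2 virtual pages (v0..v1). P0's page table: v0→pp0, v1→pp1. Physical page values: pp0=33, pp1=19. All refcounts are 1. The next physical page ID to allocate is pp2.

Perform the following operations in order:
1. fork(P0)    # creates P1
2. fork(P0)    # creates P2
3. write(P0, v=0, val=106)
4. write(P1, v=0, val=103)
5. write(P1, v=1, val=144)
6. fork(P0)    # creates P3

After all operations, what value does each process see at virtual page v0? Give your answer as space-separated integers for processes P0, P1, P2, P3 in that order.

Answer: 106 103 33 106

Derivation:
Op 1: fork(P0) -> P1. 2 ppages; refcounts: pp0:2 pp1:2
Op 2: fork(P0) -> P2. 2 ppages; refcounts: pp0:3 pp1:3
Op 3: write(P0, v0, 106). refcount(pp0)=3>1 -> COPY to pp2. 3 ppages; refcounts: pp0:2 pp1:3 pp2:1
Op 4: write(P1, v0, 103). refcount(pp0)=2>1 -> COPY to pp3. 4 ppages; refcounts: pp0:1 pp1:3 pp2:1 pp3:1
Op 5: write(P1, v1, 144). refcount(pp1)=3>1 -> COPY to pp4. 5 ppages; refcounts: pp0:1 pp1:2 pp2:1 pp3:1 pp4:1
Op 6: fork(P0) -> P3. 5 ppages; refcounts: pp0:1 pp1:3 pp2:2 pp3:1 pp4:1
P0: v0 -> pp2 = 106
P1: v0 -> pp3 = 103
P2: v0 -> pp0 = 33
P3: v0 -> pp2 = 106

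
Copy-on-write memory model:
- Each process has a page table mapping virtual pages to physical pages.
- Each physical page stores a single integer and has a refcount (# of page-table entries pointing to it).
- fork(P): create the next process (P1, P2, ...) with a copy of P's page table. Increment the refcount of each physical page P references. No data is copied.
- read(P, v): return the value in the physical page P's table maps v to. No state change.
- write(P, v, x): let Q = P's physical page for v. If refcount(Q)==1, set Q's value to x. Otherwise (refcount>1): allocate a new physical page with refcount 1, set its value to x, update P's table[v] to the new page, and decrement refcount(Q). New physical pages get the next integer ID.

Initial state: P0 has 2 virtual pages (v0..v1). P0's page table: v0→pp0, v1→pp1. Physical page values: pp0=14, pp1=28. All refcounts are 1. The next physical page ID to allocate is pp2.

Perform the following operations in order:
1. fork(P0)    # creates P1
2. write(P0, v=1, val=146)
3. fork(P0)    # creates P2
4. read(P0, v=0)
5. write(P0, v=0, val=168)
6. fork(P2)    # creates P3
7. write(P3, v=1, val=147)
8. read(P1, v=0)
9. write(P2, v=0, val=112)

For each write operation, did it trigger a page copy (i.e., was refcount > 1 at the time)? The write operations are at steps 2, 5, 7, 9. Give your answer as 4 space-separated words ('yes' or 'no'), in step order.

Op 1: fork(P0) -> P1. 2 ppages; refcounts: pp0:2 pp1:2
Op 2: write(P0, v1, 146). refcount(pp1)=2>1 -> COPY to pp2. 3 ppages; refcounts: pp0:2 pp1:1 pp2:1
Op 3: fork(P0) -> P2. 3 ppages; refcounts: pp0:3 pp1:1 pp2:2
Op 4: read(P0, v0) -> 14. No state change.
Op 5: write(P0, v0, 168). refcount(pp0)=3>1 -> COPY to pp3. 4 ppages; refcounts: pp0:2 pp1:1 pp2:2 pp3:1
Op 6: fork(P2) -> P3. 4 ppages; refcounts: pp0:3 pp1:1 pp2:3 pp3:1
Op 7: write(P3, v1, 147). refcount(pp2)=3>1 -> COPY to pp4. 5 ppages; refcounts: pp0:3 pp1:1 pp2:2 pp3:1 pp4:1
Op 8: read(P1, v0) -> 14. No state change.
Op 9: write(P2, v0, 112). refcount(pp0)=3>1 -> COPY to pp5. 6 ppages; refcounts: pp0:2 pp1:1 pp2:2 pp3:1 pp4:1 pp5:1

yes yes yes yes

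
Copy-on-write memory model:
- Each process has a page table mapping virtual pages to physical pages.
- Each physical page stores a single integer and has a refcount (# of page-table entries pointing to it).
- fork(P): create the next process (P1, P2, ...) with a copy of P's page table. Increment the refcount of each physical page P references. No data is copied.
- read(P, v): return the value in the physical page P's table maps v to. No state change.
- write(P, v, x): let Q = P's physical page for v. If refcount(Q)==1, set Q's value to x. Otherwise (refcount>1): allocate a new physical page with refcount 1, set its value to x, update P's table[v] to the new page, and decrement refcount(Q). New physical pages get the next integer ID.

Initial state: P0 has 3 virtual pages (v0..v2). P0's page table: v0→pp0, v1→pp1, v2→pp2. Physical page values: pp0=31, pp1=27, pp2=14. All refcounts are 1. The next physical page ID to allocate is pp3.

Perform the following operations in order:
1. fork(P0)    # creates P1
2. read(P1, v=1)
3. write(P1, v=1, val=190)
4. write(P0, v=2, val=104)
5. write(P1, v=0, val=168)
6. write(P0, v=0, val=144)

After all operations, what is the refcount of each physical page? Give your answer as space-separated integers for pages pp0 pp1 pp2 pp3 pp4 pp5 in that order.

Answer: 1 1 1 1 1 1

Derivation:
Op 1: fork(P0) -> P1. 3 ppages; refcounts: pp0:2 pp1:2 pp2:2
Op 2: read(P1, v1) -> 27. No state change.
Op 3: write(P1, v1, 190). refcount(pp1)=2>1 -> COPY to pp3. 4 ppages; refcounts: pp0:2 pp1:1 pp2:2 pp3:1
Op 4: write(P0, v2, 104). refcount(pp2)=2>1 -> COPY to pp4. 5 ppages; refcounts: pp0:2 pp1:1 pp2:1 pp3:1 pp4:1
Op 5: write(P1, v0, 168). refcount(pp0)=2>1 -> COPY to pp5. 6 ppages; refcounts: pp0:1 pp1:1 pp2:1 pp3:1 pp4:1 pp5:1
Op 6: write(P0, v0, 144). refcount(pp0)=1 -> write in place. 6 ppages; refcounts: pp0:1 pp1:1 pp2:1 pp3:1 pp4:1 pp5:1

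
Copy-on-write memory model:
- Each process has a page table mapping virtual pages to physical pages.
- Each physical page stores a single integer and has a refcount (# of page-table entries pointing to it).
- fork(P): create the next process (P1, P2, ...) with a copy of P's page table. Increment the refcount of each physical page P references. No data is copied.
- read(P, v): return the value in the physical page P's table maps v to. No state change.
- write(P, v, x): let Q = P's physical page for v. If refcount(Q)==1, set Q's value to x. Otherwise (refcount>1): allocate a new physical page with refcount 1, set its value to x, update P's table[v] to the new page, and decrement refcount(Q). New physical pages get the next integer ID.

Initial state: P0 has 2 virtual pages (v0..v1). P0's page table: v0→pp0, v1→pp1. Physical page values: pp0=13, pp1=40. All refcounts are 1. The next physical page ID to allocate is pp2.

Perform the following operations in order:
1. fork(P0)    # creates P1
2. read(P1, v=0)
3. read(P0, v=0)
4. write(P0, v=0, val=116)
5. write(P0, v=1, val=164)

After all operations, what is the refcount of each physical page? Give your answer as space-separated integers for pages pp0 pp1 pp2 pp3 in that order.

Op 1: fork(P0) -> P1. 2 ppages; refcounts: pp0:2 pp1:2
Op 2: read(P1, v0) -> 13. No state change.
Op 3: read(P0, v0) -> 13. No state change.
Op 4: write(P0, v0, 116). refcount(pp0)=2>1 -> COPY to pp2. 3 ppages; refcounts: pp0:1 pp1:2 pp2:1
Op 5: write(P0, v1, 164). refcount(pp1)=2>1 -> COPY to pp3. 4 ppages; refcounts: pp0:1 pp1:1 pp2:1 pp3:1

Answer: 1 1 1 1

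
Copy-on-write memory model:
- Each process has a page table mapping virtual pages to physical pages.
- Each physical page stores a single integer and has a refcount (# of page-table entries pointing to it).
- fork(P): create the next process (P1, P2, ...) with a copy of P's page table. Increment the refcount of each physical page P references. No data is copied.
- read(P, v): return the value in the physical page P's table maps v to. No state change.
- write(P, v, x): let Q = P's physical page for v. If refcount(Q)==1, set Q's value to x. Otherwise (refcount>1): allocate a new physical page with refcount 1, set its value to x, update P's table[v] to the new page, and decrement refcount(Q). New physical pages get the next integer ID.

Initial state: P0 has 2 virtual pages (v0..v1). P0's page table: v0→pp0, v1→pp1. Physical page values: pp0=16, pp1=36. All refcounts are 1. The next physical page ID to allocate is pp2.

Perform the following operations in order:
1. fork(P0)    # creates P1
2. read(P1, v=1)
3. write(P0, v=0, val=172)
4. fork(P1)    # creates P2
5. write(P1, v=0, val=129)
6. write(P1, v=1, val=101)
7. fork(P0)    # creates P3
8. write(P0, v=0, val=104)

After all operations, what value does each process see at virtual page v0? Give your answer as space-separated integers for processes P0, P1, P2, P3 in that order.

Op 1: fork(P0) -> P1. 2 ppages; refcounts: pp0:2 pp1:2
Op 2: read(P1, v1) -> 36. No state change.
Op 3: write(P0, v0, 172). refcount(pp0)=2>1 -> COPY to pp2. 3 ppages; refcounts: pp0:1 pp1:2 pp2:1
Op 4: fork(P1) -> P2. 3 ppages; refcounts: pp0:2 pp1:3 pp2:1
Op 5: write(P1, v0, 129). refcount(pp0)=2>1 -> COPY to pp3. 4 ppages; refcounts: pp0:1 pp1:3 pp2:1 pp3:1
Op 6: write(P1, v1, 101). refcount(pp1)=3>1 -> COPY to pp4. 5 ppages; refcounts: pp0:1 pp1:2 pp2:1 pp3:1 pp4:1
Op 7: fork(P0) -> P3. 5 ppages; refcounts: pp0:1 pp1:3 pp2:2 pp3:1 pp4:1
Op 8: write(P0, v0, 104). refcount(pp2)=2>1 -> COPY to pp5. 6 ppages; refcounts: pp0:1 pp1:3 pp2:1 pp3:1 pp4:1 pp5:1
P0: v0 -> pp5 = 104
P1: v0 -> pp3 = 129
P2: v0 -> pp0 = 16
P3: v0 -> pp2 = 172

Answer: 104 129 16 172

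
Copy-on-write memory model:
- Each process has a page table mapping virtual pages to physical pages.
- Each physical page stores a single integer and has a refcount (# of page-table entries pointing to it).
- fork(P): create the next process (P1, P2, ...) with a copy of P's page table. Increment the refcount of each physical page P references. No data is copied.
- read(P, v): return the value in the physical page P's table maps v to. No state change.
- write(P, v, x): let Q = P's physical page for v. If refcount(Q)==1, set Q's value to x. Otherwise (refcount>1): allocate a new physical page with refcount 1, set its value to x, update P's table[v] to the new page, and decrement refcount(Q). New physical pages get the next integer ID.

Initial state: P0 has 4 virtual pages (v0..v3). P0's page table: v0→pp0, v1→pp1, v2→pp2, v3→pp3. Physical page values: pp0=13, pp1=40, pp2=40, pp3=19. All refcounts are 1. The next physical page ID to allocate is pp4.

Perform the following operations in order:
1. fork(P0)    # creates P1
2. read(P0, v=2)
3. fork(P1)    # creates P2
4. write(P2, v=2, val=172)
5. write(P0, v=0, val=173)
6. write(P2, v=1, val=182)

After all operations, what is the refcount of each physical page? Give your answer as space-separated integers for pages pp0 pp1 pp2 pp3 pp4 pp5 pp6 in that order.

Op 1: fork(P0) -> P1. 4 ppages; refcounts: pp0:2 pp1:2 pp2:2 pp3:2
Op 2: read(P0, v2) -> 40. No state change.
Op 3: fork(P1) -> P2. 4 ppages; refcounts: pp0:3 pp1:3 pp2:3 pp3:3
Op 4: write(P2, v2, 172). refcount(pp2)=3>1 -> COPY to pp4. 5 ppages; refcounts: pp0:3 pp1:3 pp2:2 pp3:3 pp4:1
Op 5: write(P0, v0, 173). refcount(pp0)=3>1 -> COPY to pp5. 6 ppages; refcounts: pp0:2 pp1:3 pp2:2 pp3:3 pp4:1 pp5:1
Op 6: write(P2, v1, 182). refcount(pp1)=3>1 -> COPY to pp6. 7 ppages; refcounts: pp0:2 pp1:2 pp2:2 pp3:3 pp4:1 pp5:1 pp6:1

Answer: 2 2 2 3 1 1 1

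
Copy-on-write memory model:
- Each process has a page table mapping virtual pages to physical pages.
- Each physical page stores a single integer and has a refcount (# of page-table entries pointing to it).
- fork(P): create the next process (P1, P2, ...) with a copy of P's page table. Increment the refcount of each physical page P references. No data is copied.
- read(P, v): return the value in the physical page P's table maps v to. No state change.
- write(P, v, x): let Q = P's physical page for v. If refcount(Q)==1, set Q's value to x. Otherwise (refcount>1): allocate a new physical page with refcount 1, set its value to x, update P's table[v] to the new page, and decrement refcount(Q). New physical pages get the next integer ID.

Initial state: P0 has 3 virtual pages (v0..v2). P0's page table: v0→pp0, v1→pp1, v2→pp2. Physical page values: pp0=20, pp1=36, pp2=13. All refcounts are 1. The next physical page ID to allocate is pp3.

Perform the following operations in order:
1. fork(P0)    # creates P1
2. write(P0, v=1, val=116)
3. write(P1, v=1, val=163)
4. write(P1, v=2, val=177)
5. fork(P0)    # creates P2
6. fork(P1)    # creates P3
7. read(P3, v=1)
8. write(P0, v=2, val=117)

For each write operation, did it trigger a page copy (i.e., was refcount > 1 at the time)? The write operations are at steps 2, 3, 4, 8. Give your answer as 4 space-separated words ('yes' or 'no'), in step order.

Op 1: fork(P0) -> P1. 3 ppages; refcounts: pp0:2 pp1:2 pp2:2
Op 2: write(P0, v1, 116). refcount(pp1)=2>1 -> COPY to pp3. 4 ppages; refcounts: pp0:2 pp1:1 pp2:2 pp3:1
Op 3: write(P1, v1, 163). refcount(pp1)=1 -> write in place. 4 ppages; refcounts: pp0:2 pp1:1 pp2:2 pp3:1
Op 4: write(P1, v2, 177). refcount(pp2)=2>1 -> COPY to pp4. 5 ppages; refcounts: pp0:2 pp1:1 pp2:1 pp3:1 pp4:1
Op 5: fork(P0) -> P2. 5 ppages; refcounts: pp0:3 pp1:1 pp2:2 pp3:2 pp4:1
Op 6: fork(P1) -> P3. 5 ppages; refcounts: pp0:4 pp1:2 pp2:2 pp3:2 pp4:2
Op 7: read(P3, v1) -> 163. No state change.
Op 8: write(P0, v2, 117). refcount(pp2)=2>1 -> COPY to pp5. 6 ppages; refcounts: pp0:4 pp1:2 pp2:1 pp3:2 pp4:2 pp5:1

yes no yes yes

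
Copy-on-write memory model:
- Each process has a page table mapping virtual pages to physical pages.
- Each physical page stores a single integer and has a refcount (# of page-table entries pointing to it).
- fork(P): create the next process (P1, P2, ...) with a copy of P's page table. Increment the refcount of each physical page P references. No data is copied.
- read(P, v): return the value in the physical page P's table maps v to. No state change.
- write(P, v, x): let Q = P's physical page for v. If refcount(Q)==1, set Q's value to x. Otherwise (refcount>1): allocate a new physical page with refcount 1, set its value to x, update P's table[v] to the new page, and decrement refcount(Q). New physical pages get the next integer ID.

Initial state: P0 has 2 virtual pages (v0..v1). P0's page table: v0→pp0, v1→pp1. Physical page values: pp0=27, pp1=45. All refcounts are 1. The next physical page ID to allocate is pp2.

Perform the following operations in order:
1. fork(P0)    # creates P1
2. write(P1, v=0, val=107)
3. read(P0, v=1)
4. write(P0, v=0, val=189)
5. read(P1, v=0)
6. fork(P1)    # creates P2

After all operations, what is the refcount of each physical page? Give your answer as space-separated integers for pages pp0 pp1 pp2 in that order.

Op 1: fork(P0) -> P1. 2 ppages; refcounts: pp0:2 pp1:2
Op 2: write(P1, v0, 107). refcount(pp0)=2>1 -> COPY to pp2. 3 ppages; refcounts: pp0:1 pp1:2 pp2:1
Op 3: read(P0, v1) -> 45. No state change.
Op 4: write(P0, v0, 189). refcount(pp0)=1 -> write in place. 3 ppages; refcounts: pp0:1 pp1:2 pp2:1
Op 5: read(P1, v0) -> 107. No state change.
Op 6: fork(P1) -> P2. 3 ppages; refcounts: pp0:1 pp1:3 pp2:2

Answer: 1 3 2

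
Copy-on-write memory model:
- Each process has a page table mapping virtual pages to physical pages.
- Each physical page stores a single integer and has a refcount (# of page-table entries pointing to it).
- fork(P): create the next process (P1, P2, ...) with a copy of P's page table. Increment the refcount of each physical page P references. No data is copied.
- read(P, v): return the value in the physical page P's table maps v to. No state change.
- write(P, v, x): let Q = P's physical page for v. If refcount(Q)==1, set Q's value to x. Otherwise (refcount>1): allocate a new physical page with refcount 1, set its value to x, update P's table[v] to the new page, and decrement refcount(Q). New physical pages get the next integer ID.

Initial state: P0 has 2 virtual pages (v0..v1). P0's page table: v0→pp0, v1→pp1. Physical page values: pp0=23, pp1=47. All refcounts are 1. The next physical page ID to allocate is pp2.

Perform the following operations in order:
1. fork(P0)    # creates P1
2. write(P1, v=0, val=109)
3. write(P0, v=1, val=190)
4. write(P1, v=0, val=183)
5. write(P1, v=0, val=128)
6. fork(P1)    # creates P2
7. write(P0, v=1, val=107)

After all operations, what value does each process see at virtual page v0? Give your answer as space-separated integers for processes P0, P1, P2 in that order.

Op 1: fork(P0) -> P1. 2 ppages; refcounts: pp0:2 pp1:2
Op 2: write(P1, v0, 109). refcount(pp0)=2>1 -> COPY to pp2. 3 ppages; refcounts: pp0:1 pp1:2 pp2:1
Op 3: write(P0, v1, 190). refcount(pp1)=2>1 -> COPY to pp3. 4 ppages; refcounts: pp0:1 pp1:1 pp2:1 pp3:1
Op 4: write(P1, v0, 183). refcount(pp2)=1 -> write in place. 4 ppages; refcounts: pp0:1 pp1:1 pp2:1 pp3:1
Op 5: write(P1, v0, 128). refcount(pp2)=1 -> write in place. 4 ppages; refcounts: pp0:1 pp1:1 pp2:1 pp3:1
Op 6: fork(P1) -> P2. 4 ppages; refcounts: pp0:1 pp1:2 pp2:2 pp3:1
Op 7: write(P0, v1, 107). refcount(pp3)=1 -> write in place. 4 ppages; refcounts: pp0:1 pp1:2 pp2:2 pp3:1
P0: v0 -> pp0 = 23
P1: v0 -> pp2 = 128
P2: v0 -> pp2 = 128

Answer: 23 128 128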